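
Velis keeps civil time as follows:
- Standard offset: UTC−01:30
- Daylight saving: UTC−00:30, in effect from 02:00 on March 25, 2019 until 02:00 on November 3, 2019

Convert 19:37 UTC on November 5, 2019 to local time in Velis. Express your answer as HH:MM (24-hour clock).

At the standard offset (UTC−01:30), 19:37 UTC − 1h30m = 18:07 Velis standard time.
The standard-time date in Velis, November 5, 2019, does not fall between 25 March and 3 November, so daylight saving is not in effect and Velis is at UTC−01:30.
19:37 UTC − 1h30m = 18:07 local.

18:07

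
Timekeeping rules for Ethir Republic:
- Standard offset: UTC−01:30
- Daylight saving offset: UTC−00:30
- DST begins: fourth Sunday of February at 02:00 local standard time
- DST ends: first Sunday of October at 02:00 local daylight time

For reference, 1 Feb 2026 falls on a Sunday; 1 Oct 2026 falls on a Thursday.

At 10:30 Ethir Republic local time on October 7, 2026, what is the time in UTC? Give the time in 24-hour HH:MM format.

1 February 2026 is a Sunday, so the first Sunday is February 1 and the fourth is February 22.
1 October 2026 is a Thursday, so the first Sunday is October 4.
October 7, 2026 is outside the daylight-saving period (22 February – 4 October), so Ethir Republic is on standard time, UTC−01:30.
10:30 local + 1h30m = 12:00 UTC.

12:00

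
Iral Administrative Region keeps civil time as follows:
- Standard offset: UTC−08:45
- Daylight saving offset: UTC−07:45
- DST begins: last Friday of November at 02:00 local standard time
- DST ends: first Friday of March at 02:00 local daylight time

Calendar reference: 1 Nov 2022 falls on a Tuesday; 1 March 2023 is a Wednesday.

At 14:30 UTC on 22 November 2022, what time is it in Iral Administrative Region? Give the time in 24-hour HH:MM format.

1 November 2022 is a Tuesday, so Fridays fall on 4, 11, 18, 25; the last is November 25.
1 March 2023 is a Wednesday, so the first Friday is March 3.
At the standard offset (UTC−08:45), 14:30 UTC − 8h45m = 05:45 Iral Administrative Region standard time.
The standard-time date in Iral Administrative Region, 22 November 2022, does not fall between 25 November 2022 and 3 March 2023, so daylight saving is not in effect and Iral Administrative Region is at UTC−08:45.
14:30 UTC − 8h45m = 05:45 local.

05:45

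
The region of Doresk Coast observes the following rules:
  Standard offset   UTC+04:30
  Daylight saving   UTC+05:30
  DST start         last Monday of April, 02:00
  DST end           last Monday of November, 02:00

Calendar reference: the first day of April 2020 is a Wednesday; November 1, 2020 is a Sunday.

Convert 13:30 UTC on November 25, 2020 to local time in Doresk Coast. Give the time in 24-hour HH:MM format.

19:00

1 April 2020 is a Wednesday, so Mondays fall on 6, 13, 20, 27; the last is April 27.
1 November 2020 is a Sunday, so Mondays fall on 2, 9, 16, 23, 30; the last is November 30.
At the standard offset (UTC+04:30), 13:30 UTC + 4h30m = 18:00 Doresk Coast standard time.
The standard-time date in Doresk Coast, November 25, 2020, falls between 27 April and 30 November, so daylight saving is in effect and Doresk Coast is at UTC+05:30.
13:30 UTC + 5h30m = 19:00 local.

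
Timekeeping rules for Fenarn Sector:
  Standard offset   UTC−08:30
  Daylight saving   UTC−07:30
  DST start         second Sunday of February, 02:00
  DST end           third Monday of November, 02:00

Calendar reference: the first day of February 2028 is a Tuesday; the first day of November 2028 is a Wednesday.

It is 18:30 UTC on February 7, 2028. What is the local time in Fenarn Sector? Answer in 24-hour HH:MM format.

10:00

1 February 2028 is a Tuesday, so the first Sunday is February 6 and the second is February 13.
1 November 2028 is a Wednesday, so the first Monday is November 6 and the third is November 20.
At the standard offset (UTC−08:30), 18:30 UTC − 8h30m = 10:00 Fenarn Sector standard time.
The standard-time date in Fenarn Sector, February 7, 2028, does not fall between 13 February and 20 November, so daylight saving is not in effect and Fenarn Sector is at UTC−08:30.
18:30 UTC − 8h30m = 10:00 local.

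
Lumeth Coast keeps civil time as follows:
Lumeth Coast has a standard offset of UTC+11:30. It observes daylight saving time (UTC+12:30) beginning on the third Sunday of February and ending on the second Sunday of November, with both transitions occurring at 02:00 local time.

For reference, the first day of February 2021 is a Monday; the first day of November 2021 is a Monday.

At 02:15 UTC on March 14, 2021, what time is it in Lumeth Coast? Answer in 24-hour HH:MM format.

1 February 2021 is a Monday, so the first Sunday is February 7 and the third is February 21.
1 November 2021 is a Monday, so the first Sunday is November 7 and the second is November 14.
At the standard offset (UTC+11:30), 02:15 UTC + 11h30m = 13:45 Lumeth Coast standard time.
The standard-time date in Lumeth Coast, March 14, 2021, falls between 21 February and 14 November, so daylight saving is in effect and Lumeth Coast is at UTC+12:30.
02:15 UTC + 12h30m = 14:45 local.

14:45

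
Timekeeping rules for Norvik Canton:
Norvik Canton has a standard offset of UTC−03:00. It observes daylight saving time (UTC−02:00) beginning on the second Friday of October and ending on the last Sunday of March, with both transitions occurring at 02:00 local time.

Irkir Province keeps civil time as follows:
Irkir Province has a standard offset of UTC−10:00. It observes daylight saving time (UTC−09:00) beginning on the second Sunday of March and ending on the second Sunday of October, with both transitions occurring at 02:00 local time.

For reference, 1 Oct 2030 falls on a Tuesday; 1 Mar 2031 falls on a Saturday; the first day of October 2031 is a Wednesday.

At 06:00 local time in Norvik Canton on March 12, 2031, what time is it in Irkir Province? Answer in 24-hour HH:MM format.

23:00

1 October 2030 is a Tuesday, so the first Friday is October 4 and the second is October 11.
1 March 2031 is a Saturday, so Sundays fall on 2, 9, 16, 23, 30; the last is March 30.
March 12, 2031 lies within the daylight-saving period (11 October 2030 – 30 March 2031), so Norvik Canton is on daylight time, UTC−02:00.
06:00 Norvik Canton + 2h = 08:00 UTC.
1 March 2031 is a Saturday, so the first Sunday is March 2 and the second is March 9.
1 October 2031 is a Wednesday, so the first Sunday is October 5 and the second is October 12.
At the standard offset (UTC−10:00), 08:00 UTC − 10h = 22:00 Irkir Province standard time (rolling into the previous day, 11 March 2031).
The standard-time date in Irkir Province, March 11, 2031, falls between 9 March and 12 October, so daylight saving is in effect and Irkir Province is at UTC−09:00.
08:00 UTC − 9h = 23:00 Irkir Province (rolling into the previous day, 11 March 2031).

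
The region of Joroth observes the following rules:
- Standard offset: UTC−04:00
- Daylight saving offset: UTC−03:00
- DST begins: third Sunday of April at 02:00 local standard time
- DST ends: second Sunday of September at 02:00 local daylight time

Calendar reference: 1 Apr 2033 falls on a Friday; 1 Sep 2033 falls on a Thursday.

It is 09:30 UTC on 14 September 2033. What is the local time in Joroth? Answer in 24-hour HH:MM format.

1 April 2033 is a Friday, so the first Sunday is April 3 and the third is April 17.
1 September 2033 is a Thursday, so the first Sunday is September 4 and the second is September 11.
At the standard offset (UTC−04:00), 09:30 UTC − 4h = 05:30 Joroth standard time.
The standard-time date in Joroth, 14 September 2033, does not fall between 17 April and 11 September, so daylight saving is not in effect and Joroth is at UTC−04:00.
09:30 UTC − 4h = 05:30 local.

05:30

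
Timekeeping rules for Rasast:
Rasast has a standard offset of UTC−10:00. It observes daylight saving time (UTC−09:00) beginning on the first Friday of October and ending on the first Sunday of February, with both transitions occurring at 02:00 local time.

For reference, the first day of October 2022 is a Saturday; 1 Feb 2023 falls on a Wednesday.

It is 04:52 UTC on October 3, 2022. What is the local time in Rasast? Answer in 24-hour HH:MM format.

18:52

1 October 2022 is a Saturday, so the first Friday is October 7.
1 February 2023 is a Wednesday, so the first Sunday is February 5.
At the standard offset (UTC−10:00), 04:52 UTC − 10h = 18:52 Rasast standard time (rolling into the previous day, 2 October 2022).
Daylight saving runs 7 October 2022 – 5 February 2023; the standard-time date in Rasast, October 2, 2022, is outside that window, so Rasast is on standard time at UTC−10:00.
04:52 UTC − 10h = 18:52 local (rolling into the previous day, 2 October 2022).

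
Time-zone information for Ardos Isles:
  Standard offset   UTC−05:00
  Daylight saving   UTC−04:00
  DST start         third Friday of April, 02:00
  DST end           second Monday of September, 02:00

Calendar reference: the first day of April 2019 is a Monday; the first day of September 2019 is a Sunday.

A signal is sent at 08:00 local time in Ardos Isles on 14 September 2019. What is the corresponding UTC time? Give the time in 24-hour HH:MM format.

1 April 2019 is a Monday, so the first Friday is April 5 and the third is April 19.
1 September 2019 is a Sunday, so the first Monday is September 2 and the second is September 9.
Daylight saving runs 19 April – 9 September; 14 September 2019 is outside that window, so Ardos Isles is on standard time at UTC−05:00.
08:00 local + 5h = 13:00 UTC.

13:00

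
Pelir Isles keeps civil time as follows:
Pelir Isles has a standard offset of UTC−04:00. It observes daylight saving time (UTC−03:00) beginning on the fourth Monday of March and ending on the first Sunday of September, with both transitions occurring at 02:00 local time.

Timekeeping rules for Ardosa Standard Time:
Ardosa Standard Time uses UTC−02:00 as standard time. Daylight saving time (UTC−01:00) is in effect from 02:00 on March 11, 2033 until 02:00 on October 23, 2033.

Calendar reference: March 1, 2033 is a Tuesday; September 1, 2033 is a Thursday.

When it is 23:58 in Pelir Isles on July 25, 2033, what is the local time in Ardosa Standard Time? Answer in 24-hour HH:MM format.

1 March 2033 is a Tuesday, so the first Monday is March 7 and the fourth is March 28.
1 September 2033 is a Thursday, so the first Sunday is September 4.
July 25, 2033 falls between 28 March and 4 September, so daylight saving is in effect and Pelir Isles is at UTC−03:00.
23:58 Pelir Isles + 3h = 02:58 UTC (rolling into the next day, 26 July 2033).
At the standard offset (UTC−02:00), 02:58 UTC − 2h = 00:58 Ardosa Standard Time standard time.
The standard-time date in Ardosa Standard Time, July 26, 2033, falls between 11 March and 23 October, so daylight saving is in effect and Ardosa Standard Time is at UTC−01:00.
02:58 UTC − 1h = 01:58 Ardosa Standard Time.

01:58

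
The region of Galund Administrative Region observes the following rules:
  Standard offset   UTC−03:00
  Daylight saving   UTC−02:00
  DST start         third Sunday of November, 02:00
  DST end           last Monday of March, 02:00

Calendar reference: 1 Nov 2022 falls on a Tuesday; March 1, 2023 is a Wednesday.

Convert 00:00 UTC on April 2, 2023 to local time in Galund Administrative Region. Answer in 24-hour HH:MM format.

1 November 2022 is a Tuesday, so the first Sunday is November 6 and the third is November 20.
1 March 2023 is a Wednesday, so Mondays fall on 6, 13, 20, 27; the last is March 27.
At the standard offset (UTC−03:00), 00:00 UTC − 3h = 21:00 Galund Administrative Region standard time (rolling into the previous day, 1 April 2023).
Daylight saving runs 20 November 2022 – 27 March 2023; the standard-time date in Galund Administrative Region, April 1, 2023, is outside that window, so Galund Administrative Region is on standard time at UTC−03:00.
00:00 UTC − 3h = 21:00 local (rolling into the previous day, 1 April 2023).

21:00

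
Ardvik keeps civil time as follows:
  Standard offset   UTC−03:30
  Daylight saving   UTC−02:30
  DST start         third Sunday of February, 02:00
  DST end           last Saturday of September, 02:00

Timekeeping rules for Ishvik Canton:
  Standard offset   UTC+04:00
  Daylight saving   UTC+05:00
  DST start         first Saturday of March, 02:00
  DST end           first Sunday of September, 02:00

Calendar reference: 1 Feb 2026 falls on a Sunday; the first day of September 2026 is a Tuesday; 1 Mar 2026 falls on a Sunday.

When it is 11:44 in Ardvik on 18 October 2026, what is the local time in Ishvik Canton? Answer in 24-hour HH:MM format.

19:14

1 February 2026 is a Sunday, so the first Sunday is February 1 and the third is February 15.
1 September 2026 is a Tuesday, so Saturdays fall on 5, 12, 19, 26; the last is September 26.
Daylight saving runs 15 February – 26 September; 18 October 2026 is outside that window, so Ardvik is on standard time at UTC−03:30.
11:44 Ardvik + 3h30m = 15:14 UTC.
1 March 2026 is a Sunday, so the first Saturday is March 7.
1 September 2026 is a Tuesday, so the first Sunday is September 6.
At the standard offset (UTC+04:00), 15:14 UTC + 4h = 19:14 Ishvik Canton standard time.
The standard-time date in Ishvik Canton, 18 October 2026, is outside the daylight-saving period (7 March – 6 September), so Ishvik Canton is on standard time, UTC+04:00.
15:14 UTC + 4h = 19:14 Ishvik Canton.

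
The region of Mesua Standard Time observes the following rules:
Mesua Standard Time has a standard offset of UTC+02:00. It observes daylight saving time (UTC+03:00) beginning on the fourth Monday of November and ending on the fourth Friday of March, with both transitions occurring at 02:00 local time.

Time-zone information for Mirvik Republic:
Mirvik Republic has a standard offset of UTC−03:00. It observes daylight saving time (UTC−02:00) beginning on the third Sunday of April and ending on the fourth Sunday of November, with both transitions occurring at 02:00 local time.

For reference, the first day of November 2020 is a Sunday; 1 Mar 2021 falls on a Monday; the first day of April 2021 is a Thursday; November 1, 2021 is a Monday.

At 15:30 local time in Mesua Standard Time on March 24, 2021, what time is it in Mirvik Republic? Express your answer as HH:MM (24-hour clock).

09:30

1 November 2020 is a Sunday, so the first Monday is November 2 and the fourth is November 23.
1 March 2021 is a Monday, so the first Friday is March 5 and the fourth is March 26.
March 24, 2021 falls between 23 November 2020 and 26 March 2021, so daylight saving is in effect and Mesua Standard Time is at UTC+03:00.
15:30 Mesua Standard Time − 3h = 12:30 UTC.
1 April 2021 is a Thursday, so the first Sunday is April 4 and the third is April 18.
1 November 2021 is a Monday, so the first Sunday is November 7 and the fourth is November 28.
At the standard offset (UTC−03:00), 12:30 UTC − 3h = 09:30 Mirvik Republic standard time.
The standard-time date in Mirvik Republic, March 24, 2021, does not fall between 18 April and 28 November, so daylight saving is not in effect and Mirvik Republic is at UTC−03:00.
12:30 UTC − 3h = 09:30 Mirvik Republic.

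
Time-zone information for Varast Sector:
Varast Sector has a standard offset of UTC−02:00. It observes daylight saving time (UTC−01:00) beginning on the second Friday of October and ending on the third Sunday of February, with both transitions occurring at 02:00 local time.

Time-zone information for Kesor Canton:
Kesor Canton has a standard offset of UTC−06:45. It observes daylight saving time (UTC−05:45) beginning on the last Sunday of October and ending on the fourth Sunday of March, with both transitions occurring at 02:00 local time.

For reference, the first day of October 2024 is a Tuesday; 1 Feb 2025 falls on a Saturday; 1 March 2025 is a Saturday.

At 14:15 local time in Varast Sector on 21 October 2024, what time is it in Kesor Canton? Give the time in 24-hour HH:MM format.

1 October 2024 is a Tuesday, so the first Friday is October 4 and the second is October 11.
1 February 2025 is a Saturday, so the first Sunday is February 2 and the third is February 16.
21 October 2024 falls between 11 October 2024 and 16 February 2025, so daylight saving is in effect and Varast Sector is at UTC−01:00.
14:15 Varast Sector + 1h = 15:15 UTC.
1 October 2024 is a Tuesday, so Sundays fall on 6, 13, 20, 27; the last is October 27.
1 March 2025 is a Saturday, so the first Sunday is March 2 and the fourth is March 23.
At the standard offset (UTC−06:45), 15:15 UTC − 6h45m = 08:30 Kesor Canton standard time.
The standard-time date in Kesor Canton, 21 October 2024, is outside the daylight-saving period (27 October 2024 – 23 March 2025), so Kesor Canton is on standard time, UTC−06:45.
15:15 UTC − 6h45m = 08:30 Kesor Canton.

08:30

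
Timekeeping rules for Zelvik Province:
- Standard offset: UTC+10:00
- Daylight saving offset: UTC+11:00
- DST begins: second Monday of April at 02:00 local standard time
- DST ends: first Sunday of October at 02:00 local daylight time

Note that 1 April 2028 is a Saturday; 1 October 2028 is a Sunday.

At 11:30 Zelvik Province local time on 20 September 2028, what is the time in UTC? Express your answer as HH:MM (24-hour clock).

00:30

1 April 2028 is a Saturday, so the first Monday is April 3 and the second is April 10.
1 October 2028 is a Sunday, so the first Sunday is October 1.
20 September 2028 lies within the daylight-saving period (10 April – 1 October), so Zelvik Province is on daylight time, UTC+11:00.
11:30 local − 11h = 00:30 UTC.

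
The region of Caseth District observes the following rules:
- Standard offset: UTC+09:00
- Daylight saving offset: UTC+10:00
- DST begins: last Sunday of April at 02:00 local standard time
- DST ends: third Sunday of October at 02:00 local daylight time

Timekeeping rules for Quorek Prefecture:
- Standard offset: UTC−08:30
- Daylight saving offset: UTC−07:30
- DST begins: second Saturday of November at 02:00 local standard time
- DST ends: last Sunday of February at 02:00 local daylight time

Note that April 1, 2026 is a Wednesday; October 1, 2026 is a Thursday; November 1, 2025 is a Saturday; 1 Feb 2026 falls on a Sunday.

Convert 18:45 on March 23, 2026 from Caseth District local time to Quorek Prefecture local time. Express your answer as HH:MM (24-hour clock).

1 April 2026 is a Wednesday, so Sundays fall on 5, 12, 19, 26; the last is April 26.
1 October 2026 is a Thursday, so the first Sunday is October 4 and the third is October 18.
March 23, 2026 does not fall between 26 April and 18 October, so daylight saving is not in effect and Caseth District is at UTC+09:00.
18:45 Caseth District − 9h = 09:45 UTC.
1 November 2025 is a Saturday, so the first Saturday is November 1 and the second is November 8.
1 February 2026 is a Sunday, so Sundays fall on 1, 8, 15, 22; the last is February 22.
At the standard offset (UTC−08:30), 09:45 UTC − 8h30m = 01:15 Quorek Prefecture standard time.
The standard-time date in Quorek Prefecture, March 23, 2026, is outside the daylight-saving period (8 November 2025 – 22 February 2026), so Quorek Prefecture is on standard time, UTC−08:30.
09:45 UTC − 8h30m = 01:15 Quorek Prefecture.

01:15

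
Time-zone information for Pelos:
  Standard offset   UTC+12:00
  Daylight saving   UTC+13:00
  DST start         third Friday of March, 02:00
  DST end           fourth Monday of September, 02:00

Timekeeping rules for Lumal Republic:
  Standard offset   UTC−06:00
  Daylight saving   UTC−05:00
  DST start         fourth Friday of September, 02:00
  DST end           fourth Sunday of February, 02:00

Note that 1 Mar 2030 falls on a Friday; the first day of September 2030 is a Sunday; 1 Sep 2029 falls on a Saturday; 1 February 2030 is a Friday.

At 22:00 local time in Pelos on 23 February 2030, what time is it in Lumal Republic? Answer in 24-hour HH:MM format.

05:00

1 March 2030 is a Friday, so the first Friday is March 1 and the third is March 15.
1 September 2030 is a Sunday, so the first Monday is September 2 and the fourth is September 23.
23 February 2030 is outside the daylight-saving period (15 March – 23 September), so Pelos is on standard time, UTC+12:00.
22:00 Pelos − 12h = 10:00 UTC.
1 September 2029 is a Saturday, so the first Friday is September 7 and the fourth is September 28.
1 February 2030 is a Friday, so the first Sunday is February 3 and the fourth is February 24.
At the standard offset (UTC−06:00), 10:00 UTC − 6h = 04:00 Lumal Republic standard time.
The standard-time date in Lumal Republic, 23 February 2030, falls between 28 September 2029 and 24 February 2030, so daylight saving is in effect and Lumal Republic is at UTC−05:00.
10:00 UTC − 5h = 05:00 Lumal Republic.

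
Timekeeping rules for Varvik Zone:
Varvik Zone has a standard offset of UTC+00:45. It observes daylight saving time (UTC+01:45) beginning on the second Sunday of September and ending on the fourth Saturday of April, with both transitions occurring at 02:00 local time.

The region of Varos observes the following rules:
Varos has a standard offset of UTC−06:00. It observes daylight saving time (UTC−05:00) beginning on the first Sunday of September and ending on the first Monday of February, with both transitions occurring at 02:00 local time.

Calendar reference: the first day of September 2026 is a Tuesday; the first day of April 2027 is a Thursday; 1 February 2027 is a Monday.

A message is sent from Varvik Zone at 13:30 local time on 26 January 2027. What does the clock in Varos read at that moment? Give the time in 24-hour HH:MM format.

1 September 2026 is a Tuesday, so the first Sunday is September 6 and the second is September 13.
1 April 2027 is a Thursday, so the first Saturday is April 3 and the fourth is April 24.
Daylight saving runs 13 September 2026 – 24 April 2027; 26 January 2027 is inside that window, so Varvik Zone is at UTC+01:45.
13:30 Varvik Zone − 1h45m = 11:45 UTC.
1 September 2026 is a Tuesday, so the first Sunday is September 6.
1 February 2027 is a Monday, so the first Monday is February 1.
At the standard offset (UTC−06:00), 11:45 UTC − 6h = 05:45 Varos standard time.
Daylight saving runs 6 September 2026 – 1 February 2027; the standard-time date in Varos, 26 January 2027, is inside that window, so Varos is at UTC−05:00.
11:45 UTC − 5h = 06:45 Varos.

06:45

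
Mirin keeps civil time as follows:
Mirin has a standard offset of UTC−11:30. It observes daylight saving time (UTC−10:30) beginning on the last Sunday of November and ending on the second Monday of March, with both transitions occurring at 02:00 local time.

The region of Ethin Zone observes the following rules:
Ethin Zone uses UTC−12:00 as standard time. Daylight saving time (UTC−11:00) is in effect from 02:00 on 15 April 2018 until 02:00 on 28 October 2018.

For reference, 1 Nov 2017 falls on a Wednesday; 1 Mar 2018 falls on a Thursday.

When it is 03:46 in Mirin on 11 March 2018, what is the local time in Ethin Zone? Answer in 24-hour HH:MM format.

1 November 2017 is a Wednesday, so Sundays fall on 5, 12, 19, 26; the last is November 26.
1 March 2018 is a Thursday, so the first Monday is March 5 and the second is March 12.
11 March 2018 lies within the daylight-saving period (26 November 2017 – 12 March 2018), so Mirin is on daylight time, UTC−10:30.
03:46 Mirin + 10h30m = 14:16 UTC.
At the standard offset (UTC−12:00), 14:16 UTC − 12h = 02:16 Ethin Zone standard time.
The standard-time date in Ethin Zone, 11 March 2018, is outside the daylight-saving period (15 April – 28 October), so Ethin Zone is on standard time, UTC−12:00.
14:16 UTC − 12h = 02:16 Ethin Zone.

02:16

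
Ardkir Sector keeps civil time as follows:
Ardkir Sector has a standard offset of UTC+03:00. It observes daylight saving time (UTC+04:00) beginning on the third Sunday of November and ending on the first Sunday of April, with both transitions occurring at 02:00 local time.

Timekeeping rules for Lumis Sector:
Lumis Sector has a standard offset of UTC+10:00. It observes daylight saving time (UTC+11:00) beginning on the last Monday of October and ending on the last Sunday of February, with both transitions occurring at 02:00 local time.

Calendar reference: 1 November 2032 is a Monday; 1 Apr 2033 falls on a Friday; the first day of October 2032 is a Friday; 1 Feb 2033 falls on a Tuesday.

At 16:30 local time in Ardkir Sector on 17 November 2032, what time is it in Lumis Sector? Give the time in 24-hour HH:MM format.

00:30

1 November 2032 is a Monday, so the first Sunday is November 7 and the third is November 21.
1 April 2033 is a Friday, so the first Sunday is April 3.
17 November 2032 is outside the daylight-saving period (21 November 2032 – 3 April 2033), so Ardkir Sector is on standard time, UTC+03:00.
16:30 Ardkir Sector − 3h = 13:30 UTC.
1 October 2032 is a Friday, so Mondays fall on 4, 11, 18, 25; the last is October 25.
1 February 2033 is a Tuesday, so Sundays fall on 6, 13, 20, 27; the last is February 27.
At the standard offset (UTC+10:00), 13:30 UTC + 10h = 23:30 Lumis Sector standard time.
The standard-time date in Lumis Sector, 17 November 2032, falls between 25 October 2032 and 27 February 2033, so daylight saving is in effect and Lumis Sector is at UTC+11:00.
13:30 UTC + 11h = 00:30 Lumis Sector (rolling into the next day, 18 November 2032).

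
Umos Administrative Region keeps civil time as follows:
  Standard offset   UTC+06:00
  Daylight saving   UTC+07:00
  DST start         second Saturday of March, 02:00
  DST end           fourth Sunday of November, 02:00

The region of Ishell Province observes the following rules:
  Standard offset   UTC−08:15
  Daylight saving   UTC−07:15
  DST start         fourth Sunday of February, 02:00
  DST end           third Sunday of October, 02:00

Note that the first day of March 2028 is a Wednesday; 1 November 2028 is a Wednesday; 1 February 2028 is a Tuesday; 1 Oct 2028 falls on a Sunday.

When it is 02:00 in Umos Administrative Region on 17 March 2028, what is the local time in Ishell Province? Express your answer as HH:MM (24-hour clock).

11:45

1 March 2028 is a Wednesday, so the first Saturday is March 4 and the second is March 11.
1 November 2028 is a Wednesday, so the first Sunday is November 5 and the fourth is November 26.
17 March 2028 falls between 11 March and 26 November, so daylight saving is in effect and Umos Administrative Region is at UTC+07:00.
02:00 Umos Administrative Region − 7h = 19:00 UTC (rolling into the previous day, 16 March 2028).
1 February 2028 is a Tuesday, so the first Sunday is February 6 and the fourth is February 27.
1 October 2028 is a Sunday, so the first Sunday is October 1 and the third is October 15.
At the standard offset (UTC−08:15), 19:00 UTC − 8h15m = 10:45 Ishell Province standard time.
The standard-time date in Ishell Province, 16 March 2028, lies within the daylight-saving period (27 February – 15 October), so Ishell Province is on daylight time, UTC−07:15.
19:00 UTC − 7h15m = 11:45 Ishell Province.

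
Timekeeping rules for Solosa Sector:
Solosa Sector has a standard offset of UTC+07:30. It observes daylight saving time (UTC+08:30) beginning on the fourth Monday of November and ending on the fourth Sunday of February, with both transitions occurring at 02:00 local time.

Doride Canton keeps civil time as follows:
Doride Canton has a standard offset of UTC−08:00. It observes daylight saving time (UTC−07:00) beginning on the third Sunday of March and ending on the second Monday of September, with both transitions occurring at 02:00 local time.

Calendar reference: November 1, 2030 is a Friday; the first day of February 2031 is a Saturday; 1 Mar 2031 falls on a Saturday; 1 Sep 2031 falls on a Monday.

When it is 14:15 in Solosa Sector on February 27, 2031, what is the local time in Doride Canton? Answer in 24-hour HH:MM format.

22:45

1 November 2030 is a Friday, so the first Monday is November 4 and the fourth is November 25.
1 February 2031 is a Saturday, so the first Sunday is February 2 and the fourth is February 23.
February 27, 2031 is outside the daylight-saving period (25 November 2030 – 23 February 2031), so Solosa Sector is on standard time, UTC+07:30.
14:15 Solosa Sector − 7h30m = 06:45 UTC.
1 March 2031 is a Saturday, so the first Sunday is March 2 and the third is March 16.
1 September 2031 is a Monday, so the first Monday is September 1 and the second is September 8.
At the standard offset (UTC−08:00), 06:45 UTC − 8h = 22:45 Doride Canton standard time (rolling into the previous day, 26 February 2031).
The standard-time date in Doride Canton, February 26, 2031, does not fall between 16 March and 8 September, so daylight saving is not in effect and Doride Canton is at UTC−08:00.
06:45 UTC − 8h = 22:45 Doride Canton (rolling into the previous day, 26 February 2031).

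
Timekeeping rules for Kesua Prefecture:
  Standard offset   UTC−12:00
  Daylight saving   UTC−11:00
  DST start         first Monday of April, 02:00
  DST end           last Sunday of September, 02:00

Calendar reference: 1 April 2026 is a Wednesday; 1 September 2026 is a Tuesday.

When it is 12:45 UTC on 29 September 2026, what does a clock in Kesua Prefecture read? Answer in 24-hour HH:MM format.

1 April 2026 is a Wednesday, so the first Monday is April 6.
1 September 2026 is a Tuesday, so Sundays fall on 6, 13, 20, 27; the last is September 27.
At the standard offset (UTC−12:00), 12:45 UTC − 12h = 00:45 Kesua Prefecture standard time.
The standard-time date in Kesua Prefecture, 29 September 2026, is outside the daylight-saving period (6 April – 27 September), so Kesua Prefecture is on standard time, UTC−12:00.
12:45 UTC − 12h = 00:45 local.

00:45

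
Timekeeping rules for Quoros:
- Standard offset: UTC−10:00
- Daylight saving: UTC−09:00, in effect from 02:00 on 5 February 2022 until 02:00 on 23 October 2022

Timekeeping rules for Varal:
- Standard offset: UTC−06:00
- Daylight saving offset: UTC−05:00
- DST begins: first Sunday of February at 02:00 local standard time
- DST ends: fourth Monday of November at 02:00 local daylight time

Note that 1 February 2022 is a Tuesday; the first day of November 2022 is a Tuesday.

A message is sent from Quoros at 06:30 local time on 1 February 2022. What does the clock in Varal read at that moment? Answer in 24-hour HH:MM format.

1 February 2022 is outside the daylight-saving period (5 February – 23 October), so Quoros is on standard time, UTC−10:00.
06:30 Quoros + 10h = 16:30 UTC.
1 February 2022 is a Tuesday, so the first Sunday is February 6.
1 November 2022 is a Tuesday, so the first Monday is November 7 and the fourth is November 28.
At the standard offset (UTC−06:00), 16:30 UTC − 6h = 10:30 Varal standard time.
The standard-time date in Varal, 1 February 2022, does not fall between 6 February and 28 November, so daylight saving is not in effect and Varal is at UTC−06:00.
16:30 UTC − 6h = 10:30 Varal.

10:30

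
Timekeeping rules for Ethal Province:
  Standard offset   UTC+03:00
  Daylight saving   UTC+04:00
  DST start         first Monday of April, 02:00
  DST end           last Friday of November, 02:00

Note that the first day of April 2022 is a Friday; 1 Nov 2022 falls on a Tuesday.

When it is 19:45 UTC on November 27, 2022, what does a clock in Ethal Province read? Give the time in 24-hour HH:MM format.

1 April 2022 is a Friday, so the first Monday is April 4.
1 November 2022 is a Tuesday, so Fridays fall on 4, 11, 18, 25; the last is November 25.
At the standard offset (UTC+03:00), 19:45 UTC + 3h = 22:45 Ethal Province standard time.
The standard-time date in Ethal Province, November 27, 2022, is outside the daylight-saving period (4 April – 25 November), so Ethal Province is on standard time, UTC+03:00.
19:45 UTC + 3h = 22:45 local.

22:45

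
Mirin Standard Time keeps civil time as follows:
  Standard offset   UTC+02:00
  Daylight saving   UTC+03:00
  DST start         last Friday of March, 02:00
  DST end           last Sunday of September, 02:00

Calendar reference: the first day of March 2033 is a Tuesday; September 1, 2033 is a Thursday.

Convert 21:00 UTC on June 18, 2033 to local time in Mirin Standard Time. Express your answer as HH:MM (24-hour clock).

00:00

1 March 2033 is a Tuesday, so Fridays fall on 4, 11, 18, 25; the last is March 25.
1 September 2033 is a Thursday, so Sundays fall on 4, 11, 18, 25; the last is September 25.
At the standard offset (UTC+02:00), 21:00 UTC + 2h = 23:00 Mirin Standard Time standard time.
The standard-time date in Mirin Standard Time, June 18, 2033, lies within the daylight-saving period (25 March – 25 September), so Mirin Standard Time is on daylight time, UTC+03:00.
21:00 UTC + 3h = 00:00 local (rolling into the next day, 19 June 2033).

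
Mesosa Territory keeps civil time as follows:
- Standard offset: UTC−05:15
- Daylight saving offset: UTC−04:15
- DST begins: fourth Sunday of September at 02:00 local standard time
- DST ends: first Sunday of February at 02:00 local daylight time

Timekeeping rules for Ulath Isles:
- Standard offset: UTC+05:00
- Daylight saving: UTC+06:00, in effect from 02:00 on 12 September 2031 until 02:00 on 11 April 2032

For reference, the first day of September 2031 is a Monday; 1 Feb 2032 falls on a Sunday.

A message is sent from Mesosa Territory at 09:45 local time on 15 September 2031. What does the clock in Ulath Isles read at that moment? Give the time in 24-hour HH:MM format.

21:00

1 September 2031 is a Monday, so the first Sunday is September 7 and the fourth is September 28.
1 February 2032 is a Sunday, so the first Sunday is February 1.
Daylight saving runs 28 September 2031 – 1 February 2032; 15 September 2031 is outside that window, so Mesosa Territory is on standard time at UTC−05:15.
09:45 Mesosa Territory + 5h15m = 15:00 UTC.
At the standard offset (UTC+05:00), 15:00 UTC + 5h = 20:00 Ulath Isles standard time.
The standard-time date in Ulath Isles, 15 September 2031, falls between 12 September 2031 and 11 April 2032, so daylight saving is in effect and Ulath Isles is at UTC+06:00.
15:00 UTC + 6h = 21:00 Ulath Isles.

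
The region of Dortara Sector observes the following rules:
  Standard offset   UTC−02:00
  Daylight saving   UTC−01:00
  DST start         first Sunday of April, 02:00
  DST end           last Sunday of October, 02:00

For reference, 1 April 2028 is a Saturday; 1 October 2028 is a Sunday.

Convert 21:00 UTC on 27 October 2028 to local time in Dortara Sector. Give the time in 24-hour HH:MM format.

1 April 2028 is a Saturday, so the first Sunday is April 2.
1 October 2028 is a Sunday, so Sundays fall on 1, 8, 15, 22, 29; the last is October 29.
At the standard offset (UTC−02:00), 21:00 UTC − 2h = 19:00 Dortara Sector standard time.
The standard-time date in Dortara Sector, 27 October 2028, lies within the daylight-saving period (2 April – 29 October), so Dortara Sector is on daylight time, UTC−01:00.
21:00 UTC − 1h = 20:00 local.

20:00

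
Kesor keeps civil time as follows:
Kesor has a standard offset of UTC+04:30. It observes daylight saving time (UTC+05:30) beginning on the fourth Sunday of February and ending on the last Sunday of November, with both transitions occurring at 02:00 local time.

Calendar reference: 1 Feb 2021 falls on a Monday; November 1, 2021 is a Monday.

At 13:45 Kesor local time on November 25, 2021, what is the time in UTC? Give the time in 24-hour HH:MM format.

1 February 2021 is a Monday, so the first Sunday is February 7 and the fourth is February 28.
1 November 2021 is a Monday, so Sundays fall on 7, 14, 21, 28; the last is November 28.
November 25, 2021 falls between 28 February and 28 November, so daylight saving is in effect and Kesor is at UTC+05:30.
13:45 local − 5h30m = 08:15 UTC.

08:15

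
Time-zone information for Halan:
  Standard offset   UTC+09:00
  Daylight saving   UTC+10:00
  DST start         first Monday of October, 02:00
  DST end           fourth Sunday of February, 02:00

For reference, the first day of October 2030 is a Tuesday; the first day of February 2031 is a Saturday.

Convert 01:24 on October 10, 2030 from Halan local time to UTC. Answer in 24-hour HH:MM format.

15:24

1 October 2030 is a Tuesday, so the first Monday is October 7.
1 February 2031 is a Saturday, so the first Sunday is February 2 and the fourth is February 23.
Daylight saving runs 7 October 2030 – 23 February 2031; October 10, 2030 is inside that window, so Halan is at UTC+10:00.
01:24 local − 10h = 15:24 UTC (rolling into the previous day, 9 October 2030).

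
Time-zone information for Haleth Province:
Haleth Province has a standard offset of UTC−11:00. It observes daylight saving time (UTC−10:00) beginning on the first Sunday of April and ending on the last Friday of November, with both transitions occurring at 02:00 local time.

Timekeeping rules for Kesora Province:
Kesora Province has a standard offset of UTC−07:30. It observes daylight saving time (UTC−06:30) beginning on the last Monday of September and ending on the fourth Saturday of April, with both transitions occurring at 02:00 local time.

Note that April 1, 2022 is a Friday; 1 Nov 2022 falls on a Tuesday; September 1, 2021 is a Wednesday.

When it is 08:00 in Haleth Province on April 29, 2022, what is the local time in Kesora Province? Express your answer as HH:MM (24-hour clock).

10:30

1 April 2022 is a Friday, so the first Sunday is April 3.
1 November 2022 is a Tuesday, so Fridays fall on 4, 11, 18, 25; the last is November 25.
Daylight saving runs 3 April – 25 November; April 29, 2022 is inside that window, so Haleth Province is at UTC−10:00.
08:00 Haleth Province + 10h = 18:00 UTC.
1 September 2021 is a Wednesday, so Mondays fall on 6, 13, 20, 27; the last is September 27.
1 April 2022 is a Friday, so the first Saturday is April 2 and the fourth is April 23.
At the standard offset (UTC−07:30), 18:00 UTC − 7h30m = 10:30 Kesora Province standard time.
The standard-time date in Kesora Province, April 29, 2022, is outside the daylight-saving period (27 September 2021 – 23 April 2022), so Kesora Province is on standard time, UTC−07:30.
18:00 UTC − 7h30m = 10:30 Kesora Province.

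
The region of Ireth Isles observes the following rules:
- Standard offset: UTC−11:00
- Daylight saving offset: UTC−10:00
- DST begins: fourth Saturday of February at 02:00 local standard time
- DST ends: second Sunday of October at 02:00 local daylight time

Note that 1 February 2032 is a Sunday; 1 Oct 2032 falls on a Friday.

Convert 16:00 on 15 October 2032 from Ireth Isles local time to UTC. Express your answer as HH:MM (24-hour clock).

03:00

1 February 2032 is a Sunday, so the first Saturday is February 7 and the fourth is February 28.
1 October 2032 is a Friday, so the first Sunday is October 3 and the second is October 10.
15 October 2032 is outside the daylight-saving period (28 February – 10 October), so Ireth Isles is on standard time, UTC−11:00.
16:00 local + 11h = 03:00 UTC (rolling into the next day, 16 October 2032).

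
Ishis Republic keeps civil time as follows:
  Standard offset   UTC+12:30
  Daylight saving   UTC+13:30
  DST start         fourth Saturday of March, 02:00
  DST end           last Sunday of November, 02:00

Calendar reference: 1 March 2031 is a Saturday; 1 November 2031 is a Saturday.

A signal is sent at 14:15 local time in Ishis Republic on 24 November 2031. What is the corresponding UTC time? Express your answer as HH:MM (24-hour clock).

00:45

1 March 2031 is a Saturday, so the first Saturday is March 1 and the fourth is March 22.
1 November 2031 is a Saturday, so Sundays fall on 2, 9, 16, 23, 30; the last is November 30.
24 November 2031 falls between 22 March and 30 November, so daylight saving is in effect and Ishis Republic is at UTC+13:30.
14:15 local − 13h30m = 00:45 UTC.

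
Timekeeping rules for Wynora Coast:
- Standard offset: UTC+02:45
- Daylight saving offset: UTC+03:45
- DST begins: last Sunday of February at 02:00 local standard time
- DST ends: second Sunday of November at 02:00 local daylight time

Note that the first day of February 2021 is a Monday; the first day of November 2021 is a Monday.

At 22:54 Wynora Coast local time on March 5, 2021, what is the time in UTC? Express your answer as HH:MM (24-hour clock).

19:09

1 February 2021 is a Monday, so Sundays fall on 7, 14, 21, 28; the last is February 28.
1 November 2021 is a Monday, so the first Sunday is November 7 and the second is November 14.
March 5, 2021 falls between 28 February and 14 November, so daylight saving is in effect and Wynora Coast is at UTC+03:45.
22:54 local − 3h45m = 19:09 UTC.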